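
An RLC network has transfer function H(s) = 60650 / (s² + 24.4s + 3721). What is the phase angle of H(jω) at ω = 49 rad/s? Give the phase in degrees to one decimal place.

∠[(j49)² + 24.4(j49) + 3721] = ∠[1320 + j1195.6] = 42.17°
∠H(j49) = −42.17° = -42.17°

-42.2°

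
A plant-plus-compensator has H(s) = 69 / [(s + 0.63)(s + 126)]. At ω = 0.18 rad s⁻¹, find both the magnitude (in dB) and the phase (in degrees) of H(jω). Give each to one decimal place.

|j0.18 + 0.63| = √(0.18² + 0.63²) = 0.6552
|j0.18 + 126| = √(0.18² + 126²) = 126
|H(j0.18)| = 69 / (0.6552 × 126) = 0.83579
20 log₁₀(0.83579) = -1.56 dB
∠(j0.18 + 0.63) = arctan(0.18/0.63) = 15.95°
∠(j0.18 + 126) = arctan(0.18/126) = 0.08°
∠H(j0.18) = − (15.95° + 0.08°) = -16.03°

|H| = -1.6 dB, ∠H = -16.0°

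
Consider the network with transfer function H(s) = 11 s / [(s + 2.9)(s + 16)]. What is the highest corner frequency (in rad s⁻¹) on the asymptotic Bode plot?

Break frequencies occur at each pole and zero magnitude: 2.9 rad s⁻¹, 16 rad s⁻¹.
The highest is 16 rad s⁻¹.

16 rad s⁻¹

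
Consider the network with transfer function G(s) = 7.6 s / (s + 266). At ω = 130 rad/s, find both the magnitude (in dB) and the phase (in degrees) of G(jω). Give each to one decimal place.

|G| = 10.5 dB, ∠G = 64.0°

|j130| = 130
|j130 + 266| = √(130² + 266²) = 296.1
|G(j130)| = 7.6 × 130 / 296.1 = 3.3371
20 log₁₀(3.3371) = 10.47 dB
∠(j130) = 90.00°
∠(j130 + 266) = arctan(130/266) = 26.05°
∠G(j130) = 90.00° − 26.05° = 63.95°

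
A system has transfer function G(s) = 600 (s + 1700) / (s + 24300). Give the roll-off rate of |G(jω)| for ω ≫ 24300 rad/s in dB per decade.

With 1 zero and 1 pole, the high-frequency asymptotic slope is 20 × (1 − 1) = 0 dB/decade.

0 dB/decade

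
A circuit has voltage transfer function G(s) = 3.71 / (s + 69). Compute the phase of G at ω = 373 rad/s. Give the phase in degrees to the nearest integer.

∠(j373 + 69) = arctan(373/69) = 79.52°
∠G(j373) = −79.52° = -79.52°

-80°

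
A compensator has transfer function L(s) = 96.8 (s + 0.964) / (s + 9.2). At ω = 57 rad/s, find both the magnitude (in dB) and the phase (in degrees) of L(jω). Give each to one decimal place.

|L| = 39.6 dB, ∠L = 8.2°

|j57 + 0.964| = √(57² + 0.964²) = 57.01
|j57 + 9.2| = √(57² + 9.2²) = 57.74
|L(j57)| = 96.8 × 57.01 / 57.74 = 95.577
20 log₁₀(95.577) = 39.61 dB
∠(j57 + 0.964) = arctan(57/0.964) = 89.03°
∠(j57 + 9.2) = arctan(57/9.2) = 80.83°
∠L(j57) = 89.03° − 80.83° = 8.20°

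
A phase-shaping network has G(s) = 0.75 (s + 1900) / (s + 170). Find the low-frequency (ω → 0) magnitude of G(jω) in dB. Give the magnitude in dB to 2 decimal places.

18.47 dB

G(0) = 0.75 × 1900 / 170 = 8.3824
20 log₁₀(8.3824) = 18.467 dB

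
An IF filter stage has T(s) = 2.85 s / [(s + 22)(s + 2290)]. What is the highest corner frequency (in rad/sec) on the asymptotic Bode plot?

Break frequencies occur at each pole and zero magnitude: 22 rad/sec, 2290 rad/sec.
The highest is 2290 rad/sec.

2290 rad/sec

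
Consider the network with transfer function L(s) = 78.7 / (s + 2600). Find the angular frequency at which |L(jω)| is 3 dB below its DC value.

2600 rad/s

For a single-pole low-pass, the −3 dB point is at the pole: ω = 2600 rad/s.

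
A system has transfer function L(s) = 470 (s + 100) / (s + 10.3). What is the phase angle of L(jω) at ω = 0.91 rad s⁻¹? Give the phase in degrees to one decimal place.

∠(j0.91 + 100) = arctan(0.91/100) = 0.52°
∠(j0.91 + 10.3) = arctan(0.91/10.3) = 5.05°
∠L(j0.91) = 0.52° − 5.05° = -4.53°

-4.5°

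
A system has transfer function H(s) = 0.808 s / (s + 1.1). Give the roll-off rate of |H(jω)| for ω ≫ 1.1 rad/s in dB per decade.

With 1 zero and 1 pole, the high-frequency asymptotic slope is 20 × (1 − 1) = 0 dB/decade.

0 dB/decade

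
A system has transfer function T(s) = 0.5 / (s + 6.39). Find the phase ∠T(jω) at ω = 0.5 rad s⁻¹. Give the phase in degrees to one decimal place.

-4.5°

∠(j0.5 + 6.39) = arctan(0.5/6.39) = 4.47°
∠T(j0.5) = −4.47° = -4.47°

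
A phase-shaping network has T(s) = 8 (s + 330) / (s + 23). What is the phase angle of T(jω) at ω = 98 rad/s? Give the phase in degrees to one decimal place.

-60.3°

∠(j98 + 330) = arctan(98/330) = 16.54°
∠(j98 + 23) = arctan(98/23) = 76.79°
∠T(j98) = 16.54° − 76.79° = -60.25°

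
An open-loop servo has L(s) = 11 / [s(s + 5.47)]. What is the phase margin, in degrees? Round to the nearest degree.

71 deg

Gain crossover: |L(jω)| = 1 at ω ≈ 1.9 rad/s.
∠L(j1.9) = −90° − arctan(1.9/5.47) ≈ -109.15°
PM = 180° + (-109.15°) = 70.85°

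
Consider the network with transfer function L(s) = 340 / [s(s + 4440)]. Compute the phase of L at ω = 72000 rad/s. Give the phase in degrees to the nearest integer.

∠(j72000 + 4440) = arctan(72000/4440) = 86.47°
∠(j72000) = 90.00°
∠L(j72000) = − (86.47° + 90.00°) = -176.47°

-176°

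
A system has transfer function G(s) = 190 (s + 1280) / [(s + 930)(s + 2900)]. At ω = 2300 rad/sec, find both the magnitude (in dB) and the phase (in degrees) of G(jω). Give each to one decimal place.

|j2300 + 1280| = √(2300² + 1280²) = 2632
|j2300 + 930| = √(2300² + 930²) = 2481
|j2300 + 2900| = √(2300² + 2900²) = 3701
|G(j2300)| = 190 × 2632 / (2481 × 3701) = 0.054463
20 log₁₀(0.054463) = -25.28 dB
∠(j2300 + 1280) = arctan(2300/1280) = 60.90°
∠(j2300 + 930) = arctan(2300/930) = 67.98°
∠(j2300 + 2900) = arctan(2300/2900) = 38.42°
∠G(j2300) = 60.90° − (67.98° + 38.42°) = -45.50°

|G| = -25.3 dB, ∠G = -45.5°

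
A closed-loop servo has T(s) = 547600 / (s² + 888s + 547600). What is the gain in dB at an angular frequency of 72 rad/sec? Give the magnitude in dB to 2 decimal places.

0.02 dB

|(j72)² + 888(j72) + 547600| = |5.4242e+05 + j63936| = 5.462e+05
|T(j72)| = 547600 / 5.462e+05 = 1.0026
20 log₁₀(1.0026) = 0.023 dB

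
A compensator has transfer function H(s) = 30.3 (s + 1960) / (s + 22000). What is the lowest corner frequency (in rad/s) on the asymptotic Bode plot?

Break frequencies occur at each pole and zero magnitude: 1960 rad/s, 22000 rad/s.
The lowest is 1960 rad/s.

1960 rad/s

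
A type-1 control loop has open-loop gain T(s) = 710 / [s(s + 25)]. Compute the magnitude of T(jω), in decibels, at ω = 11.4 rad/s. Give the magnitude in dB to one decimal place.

|j11.4 + 25| = √(11.4² + 25²) = 27.48
|j11.4| = 11.4
|T(j11.4)| = 710 / (27.48 × 11.4) = 2.2667
20 log₁₀(2.2667) = 7.11 dB

7.1 dB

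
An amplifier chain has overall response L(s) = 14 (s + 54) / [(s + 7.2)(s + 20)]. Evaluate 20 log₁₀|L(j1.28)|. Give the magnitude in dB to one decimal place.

|j1.28 + 54| = √(1.28² + 54²) = 54.02
|j1.28 + 7.2| = √(1.28² + 7.2²) = 7.313
|j1.28 + 20| = √(1.28² + 20²) = 20.04
|L(j1.28)| = 14 × 54.02 / (7.313 × 20.04) = 5.1598
20 log₁₀(5.1598) = 14.25 dB

14.3 dB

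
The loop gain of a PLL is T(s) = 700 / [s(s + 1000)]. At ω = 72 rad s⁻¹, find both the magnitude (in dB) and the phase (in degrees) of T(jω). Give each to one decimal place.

|T| = -40.3 dB, ∠T = -94.1°

|j72 + 1000| = √(72² + 1000²) = 1003
|j72| = 72
|T(j72)| = 700 / (1003 × 72) = 0.0096971
20 log₁₀(0.0096971) = -40.27 dB
∠(j72 + 1000) = arctan(72/1000) = 4.12°
∠(j72) = 90.00°
∠T(j72) = − (4.12° + 90.00°) = -94.12°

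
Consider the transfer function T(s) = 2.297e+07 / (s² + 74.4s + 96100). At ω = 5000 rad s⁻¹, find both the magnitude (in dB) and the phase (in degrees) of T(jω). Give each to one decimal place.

|T| = -0.7 dB, ∠T = -179.1 deg

|(j5000)² + 74.4(j5000) + 96100| = |-2.4904e+07 + j3.72e+05| = 2.491e+07
|T(j5000)| = 2.297e+07 / 2.491e+07 = 0.92224
20 log₁₀(0.92224) = -0.70 dB
∠[(j5000)² + 74.4(j5000) + 96100] = ∠[-2.4904e+07 + j3.72e+05] = 179.14°
∠T(j5000) = −179.14° = -179.14°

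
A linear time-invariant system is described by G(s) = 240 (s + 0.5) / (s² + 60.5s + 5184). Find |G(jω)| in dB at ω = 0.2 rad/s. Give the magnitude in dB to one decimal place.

|j0.2 + 0.5| = √(0.2² + 0.5²) = 0.5385
|(j0.2)² + 60.5(j0.2) + 5184| = |5184 + j12.1| = 5184
|G(j0.2)| = 240 × 0.5385 / 5184 = 0.024931
20 log₁₀(0.024931) = -32.07 dB

-32.1 dB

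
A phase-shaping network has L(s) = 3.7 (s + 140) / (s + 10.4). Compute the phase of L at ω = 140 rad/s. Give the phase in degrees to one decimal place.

∠(j140 + 140) = arctan(140/140) = 45.00°
∠(j140 + 10.4) = arctan(140/10.4) = 85.75°
∠L(j140) = 45.00° − 85.75° = -40.75°

-40.8°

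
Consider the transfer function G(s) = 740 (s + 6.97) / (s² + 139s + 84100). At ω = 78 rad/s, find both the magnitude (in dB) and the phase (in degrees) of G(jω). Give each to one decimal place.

|G| = -2.7 dB, ∠G = 77.0°

|j78 + 6.97| = √(78² + 6.97²) = 78.31
|(j78)² + 139(j78) + 84100| = |78016 + j10842| = 7.877e+04
|G(j78)| = 740 × 78.31 / 7.877e+04 = 0.73573
20 log₁₀(0.73573) = -2.67 dB
∠(j78 + 6.97) = arctan(78/6.97) = 84.89°
∠[(j78)² + 139(j78) + 84100] = ∠[78016 + j10842] = 7.91°
∠G(j78) = 84.89° − 7.91° = 76.98°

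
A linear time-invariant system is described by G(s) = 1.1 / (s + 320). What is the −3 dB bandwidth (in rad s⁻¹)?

320 rad s⁻¹

For a single-pole low-pass, the −3 dB point is at the pole: ω = 320 rad s⁻¹.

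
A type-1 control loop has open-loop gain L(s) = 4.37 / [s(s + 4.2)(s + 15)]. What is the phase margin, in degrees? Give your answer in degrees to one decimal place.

Gain crossover: |L(jω)| = 1 at ω ≈ 0.0694 rad/s.
∠L(j0.0694) = −90° − arctan(0.0694/4.2) − arctan(0.0694/15) ≈ -91.21°
PM = 180° + (-91.21°) = 88.79°

88.8°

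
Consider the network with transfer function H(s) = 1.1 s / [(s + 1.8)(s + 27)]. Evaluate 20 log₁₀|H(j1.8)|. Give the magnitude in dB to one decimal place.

|j1.8| = 1.8
|j1.8 + 1.8| = √(1.8² + 1.8²) = 2.546
|j1.8 + 27| = √(1.8² + 27²) = 27.06
|H(j1.8)| = 1.1 × 1.8 / (2.546 × 27.06) = 0.028744
20 log₁₀(0.028744) = -30.83 dB

-30.8 dB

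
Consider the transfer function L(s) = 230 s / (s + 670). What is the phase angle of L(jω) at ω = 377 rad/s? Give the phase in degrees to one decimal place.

60.6°

∠(j377) = 90.00°
∠(j377 + 670) = arctan(377/670) = 29.37°
∠L(j377) = 90.00° − 29.37° = 60.63°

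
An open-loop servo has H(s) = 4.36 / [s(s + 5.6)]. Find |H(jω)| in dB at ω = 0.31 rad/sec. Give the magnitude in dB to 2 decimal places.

|j0.31 + 5.6| = √(0.31² + 5.6²) = 5.609
|j0.31| = 0.31
|H(j0.31)| = 4.36 / (5.609 × 0.31) = 2.5077
20 log₁₀(2.5077) = 7.985 dB

7.99 dB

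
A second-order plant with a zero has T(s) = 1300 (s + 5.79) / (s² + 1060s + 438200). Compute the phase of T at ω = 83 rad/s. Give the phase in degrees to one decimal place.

∠(j83 + 5.79) = arctan(83/5.79) = 86.01°
∠[(j83)² + 1060(j83) + 438200] = ∠[4.3131e+05 + j87980] = 11.53°
∠T(j83) = 86.01° − 11.53° = 74.48°

74.5°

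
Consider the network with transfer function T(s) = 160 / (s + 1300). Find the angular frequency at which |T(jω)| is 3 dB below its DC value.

1300 rad/s

For a single-pole low-pass, the −3 dB point is at the pole: ω = 1300 rad/s.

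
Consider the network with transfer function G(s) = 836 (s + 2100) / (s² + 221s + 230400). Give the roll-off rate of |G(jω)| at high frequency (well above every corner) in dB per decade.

With 1 zero and 2 poles, the high-frequency asymptotic slope is 20 × (1 − 2) = -20 dB/decade.

-20 dB/decade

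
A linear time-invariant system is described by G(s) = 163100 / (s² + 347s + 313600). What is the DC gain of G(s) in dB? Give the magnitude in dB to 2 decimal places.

-5.68 dB

G(0) = 163100 / 313600 = 0.52009
20 log₁₀(0.52009) = -5.678 dB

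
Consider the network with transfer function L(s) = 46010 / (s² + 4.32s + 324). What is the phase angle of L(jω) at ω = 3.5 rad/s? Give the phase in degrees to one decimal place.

-2.8°

∠[(j3.5)² + 4.32(j3.5) + 324] = ∠[311.75 + j15.12] = 2.78°
∠L(j3.5) = −2.78° = -2.78°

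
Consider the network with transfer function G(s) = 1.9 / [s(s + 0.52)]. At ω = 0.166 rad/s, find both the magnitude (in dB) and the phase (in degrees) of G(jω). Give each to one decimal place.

|j0.166 + 0.52| = √(0.166² + 0.52²) = 0.5459
|j0.166| = 0.166
|G(j0.166)| = 1.9 / (0.5459 × 0.166) = 20.969
20 log₁₀(20.969) = 26.43 dB
∠(j0.166 + 0.52) = arctan(0.166/0.52) = 17.70°
∠(j0.166) = 90.00°
∠G(j0.166) = − (17.70° + 90.00°) = -107.70°

|G| = 26.4 dB, ∠G = -107.7°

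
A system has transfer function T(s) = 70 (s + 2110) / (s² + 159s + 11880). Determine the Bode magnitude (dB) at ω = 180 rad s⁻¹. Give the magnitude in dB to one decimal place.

12.5 dB

|j180 + 2110| = √(180² + 2110²) = 2118
|(j180)² + 159(j180) + 11880| = |-20520 + j28620| = 3.522e+04
|T(j180)| = 70 × 2118 / 3.522e+04 = 4.2093
20 log₁₀(4.2093) = 12.48 dB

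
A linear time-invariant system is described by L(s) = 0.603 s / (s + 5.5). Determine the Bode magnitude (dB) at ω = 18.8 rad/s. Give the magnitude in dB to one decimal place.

-4.8 dB

|j18.8| = 18.8
|j18.8 + 5.5| = √(18.8² + 5.5²) = 19.59
|L(j18.8)| = 0.603 × 18.8 / 19.59 = 0.57874
20 log₁₀(0.57874) = -4.75 dB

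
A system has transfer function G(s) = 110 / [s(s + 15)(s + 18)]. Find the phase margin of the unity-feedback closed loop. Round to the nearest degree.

87°

Gain crossover: |G(jω)| = 1 at ω ≈ 0.407 rad/s.
∠G(j0.407) = −90° − arctan(0.407/15) − arctan(0.407/18) ≈ -92.85°
PM = 180° + (-92.85°) = 87.15°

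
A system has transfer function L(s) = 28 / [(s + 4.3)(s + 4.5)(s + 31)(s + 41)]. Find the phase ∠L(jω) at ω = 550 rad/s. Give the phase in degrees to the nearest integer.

∠(j550 + 4.3) = arctan(550/4.3) = 89.55°
∠(j550 + 4.5) = arctan(550/4.5) = 89.53°
∠(j550 + 31) = arctan(550/31) = 86.77°
∠(j550 + 41) = arctan(550/41) = 85.74°
∠L(j550) = − (89.55° + 89.53° + 86.77° + 85.74°) = -351.59°

-352 deg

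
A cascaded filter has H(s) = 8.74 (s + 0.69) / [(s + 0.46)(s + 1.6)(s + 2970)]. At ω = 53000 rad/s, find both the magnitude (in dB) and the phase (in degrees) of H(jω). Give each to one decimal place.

|H| = -170.2 dB, ∠H = -176.8°

|j53000 + 0.69| = √(53000² + 0.69²) = 5.3e+04
|j53000 + 0.46| = √(53000² + 0.46²) = 5.3e+04
|j53000 + 1.6| = √(53000² + 1.6²) = 5.3e+04
|j53000 + 2970| = √(53000² + 2970²) = 5.308e+04
|H(j53000)| = 8.74 × 5.3e+04 / (5.3e+04 × 5.3e+04 × 5.308e+04) = 3.1066e-09
20 log₁₀(3.1066e-09) = -170.15 dB
∠(j53000 + 0.69) = arctan(53000/0.69) = 90.00°
∠(j53000 + 0.46) = arctan(53000/0.46) = 90.00°
∠(j53000 + 1.6) = arctan(53000/1.6) = 90.00°
∠(j53000 + 2970) = arctan(53000/2970) = 86.79°
∠H(j53000) = 90.00° − (90.00° + 90.00° + 86.79°) = -176.79°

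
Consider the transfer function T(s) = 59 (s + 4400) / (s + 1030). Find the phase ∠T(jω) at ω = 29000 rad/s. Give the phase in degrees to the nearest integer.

∠(j29000 + 4400) = arctan(29000/4400) = 81.37°
∠(j29000 + 1030) = arctan(29000/1030) = 87.97°
∠T(j29000) = 81.37° − 87.97° = -6.59°

-7 deg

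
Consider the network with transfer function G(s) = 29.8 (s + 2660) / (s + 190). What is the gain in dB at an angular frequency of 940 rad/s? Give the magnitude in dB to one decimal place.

38.9 dB

|j940 + 2660| = √(940² + 2660²) = 2821
|j940 + 190| = √(940² + 190²) = 959
|G(j940)| = 29.8 × 2821 / 959 = 87.665
20 log₁₀(87.665) = 38.86 dB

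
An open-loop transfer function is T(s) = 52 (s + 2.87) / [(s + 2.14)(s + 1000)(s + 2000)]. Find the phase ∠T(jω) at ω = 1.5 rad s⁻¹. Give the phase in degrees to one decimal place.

∠(j1.5 + 2.87) = arctan(1.5/2.87) = 27.59°
∠(j1.5 + 2.14) = arctan(1.5/2.14) = 35.03°
∠(j1.5 + 1000) = arctan(1.5/1000) = 0.09°
∠(j1.5 + 2000) = arctan(1.5/2000) = 0.04°
∠T(j1.5) = 27.59° − (35.03° + 0.09° + 0.04°) = -7.56°

-7.6°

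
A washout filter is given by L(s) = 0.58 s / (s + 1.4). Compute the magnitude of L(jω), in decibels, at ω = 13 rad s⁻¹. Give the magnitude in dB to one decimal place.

-4.8 dB

|j13| = 13
|j13 + 1.4| = √(13² + 1.4²) = 13.08
|L(j13)| = 0.58 × 13 / 13.08 = 0.57667
20 log₁₀(0.57667) = -4.78 dB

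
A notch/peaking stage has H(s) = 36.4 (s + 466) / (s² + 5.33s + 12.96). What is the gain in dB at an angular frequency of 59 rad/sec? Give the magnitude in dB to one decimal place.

13.8 dB

|j59 + 466| = √(59² + 466²) = 469.7
|(j59)² + 5.33(j59) + 12.96| = |-3468 + j314.47| = 3482
|H(j59)| = 36.4 × 469.7 / 3482 = 4.91
20 log₁₀(4.91) = 13.82 dB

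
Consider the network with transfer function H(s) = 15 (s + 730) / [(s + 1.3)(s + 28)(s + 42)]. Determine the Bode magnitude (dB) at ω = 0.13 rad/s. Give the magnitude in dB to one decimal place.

17.1 dB

|j0.13 + 730| = √(0.13² + 730²) = 730
|j0.13 + 1.3| = √(0.13² + 1.3²) = 1.306
|j0.13 + 28| = √(0.13² + 28²) = 28
|j0.13 + 42| = √(0.13² + 42²) = 42
|H(j0.13)| = 15 × 730 / (1.306 × 28 × 42) = 7.1268
20 log₁₀(7.1268) = 17.06 dB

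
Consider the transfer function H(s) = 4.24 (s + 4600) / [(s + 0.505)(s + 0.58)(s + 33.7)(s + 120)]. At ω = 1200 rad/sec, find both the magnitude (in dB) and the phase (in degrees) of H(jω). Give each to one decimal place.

|j1200 + 4600| = √(1200² + 4600²) = 4754
|j1200 + 0.505| = √(1200² + 0.505²) = 1200
|j1200 + 0.58| = √(1200² + 0.58²) = 1200
|j1200 + 33.7| = √(1200² + 33.7²) = 1200
|j1200 + 120| = √(1200² + 120²) = 1206
|H(j1200)| = 4.24 × 4754 / (1200 × 1200 × 1200 × 1206) = 9.6686e-09
20 log₁₀(9.6686e-09) = -160.29 dB
∠(j1200 + 4600) = arctan(1200/4600) = 14.62°
∠(j1200 + 0.505) = arctan(1200/0.505) = 89.98°
∠(j1200 + 0.58) = arctan(1200/0.58) = 89.97°
∠(j1200 + 33.7) = arctan(1200/33.7) = 88.39°
∠(j1200 + 120) = arctan(1200/120) = 84.29°
∠H(j1200) = 14.62° − (89.98° + 89.97° + 88.39° + 84.29°) = -338.01°

|H| = -160.3 dB, ∠H = -338.0°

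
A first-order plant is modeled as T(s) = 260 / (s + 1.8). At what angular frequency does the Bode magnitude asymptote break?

The single real pole at s = −1.8 gives a corner at ω = 1.8 rad/sec.

1.8 rad/sec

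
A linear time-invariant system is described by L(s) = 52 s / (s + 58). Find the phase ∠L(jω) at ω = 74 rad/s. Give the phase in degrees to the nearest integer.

∠(j74) = 90.00°
∠(j74 + 58) = arctan(74/58) = 51.91°
∠L(j74) = 90.00° − 51.91° = 38.09°

38°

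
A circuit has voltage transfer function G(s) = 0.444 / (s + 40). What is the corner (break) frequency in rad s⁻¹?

The single real pole at s = −40 gives a corner at ω = 40 rad s⁻¹.

40 rad s⁻¹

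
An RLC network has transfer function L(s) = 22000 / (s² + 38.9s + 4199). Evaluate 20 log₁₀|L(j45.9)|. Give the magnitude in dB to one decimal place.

18.1 dB

|(j45.9)² + 38.9(j45.9) + 4199| = |2092.2 + j1785.5| = 2751
|L(j45.9)| = 22000 / 2751 = 7.9985
20 log₁₀(7.9985) = 18.06 dB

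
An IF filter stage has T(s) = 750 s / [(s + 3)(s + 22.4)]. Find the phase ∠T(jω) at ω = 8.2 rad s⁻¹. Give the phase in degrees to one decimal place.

-0.0 deg

∠(j8.2) = 90.00°
∠(j8.2 + 3) = arctan(8.2/3) = 69.90°
∠(j8.2 + 22.4) = arctan(8.2/22.4) = 20.11°
∠T(j8.2) = 90.00° − (69.90° + 20.11°) = -0.01°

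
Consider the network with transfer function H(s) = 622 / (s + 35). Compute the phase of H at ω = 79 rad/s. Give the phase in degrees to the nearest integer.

∠(j79 + 35) = arctan(79/35) = 66.10°
∠H(j79) = −66.10° = -66.10°

-66°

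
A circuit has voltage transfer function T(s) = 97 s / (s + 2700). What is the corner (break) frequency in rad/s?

The single real pole at s = −2700 gives a corner at ω = 2700 rad/s.

2700 rad/s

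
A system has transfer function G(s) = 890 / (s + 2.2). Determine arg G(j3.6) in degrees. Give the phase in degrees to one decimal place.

∠(j3.6 + 2.2) = arctan(3.6/2.2) = 58.57°
∠G(j3.6) = −58.57° = -58.57°

-58.6°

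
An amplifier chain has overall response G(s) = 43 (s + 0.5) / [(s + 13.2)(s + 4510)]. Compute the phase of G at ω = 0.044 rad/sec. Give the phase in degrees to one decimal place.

∠(j0.044 + 0.5) = arctan(0.044/0.5) = 5.03°
∠(j0.044 + 13.2) = arctan(0.044/13.2) = 0.19°
∠(j0.044 + 4510) = arctan(0.044/4510) = 0.00°
∠G(j0.044) = 5.03° − (0.19° + 0.00°) = 4.84°

4.8°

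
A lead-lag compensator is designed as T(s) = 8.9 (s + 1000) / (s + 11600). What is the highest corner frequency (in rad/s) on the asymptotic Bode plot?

Break frequencies occur at each pole and zero magnitude: 1000 rad/s, 11600 rad/s.
The highest is 11600 rad/s.

11600 rad/s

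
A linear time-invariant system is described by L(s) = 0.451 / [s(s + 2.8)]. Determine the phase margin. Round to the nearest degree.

Gain crossover: |L(jω)| = 1 at ω ≈ 0.161 rad/s.
∠L(j0.161) = −90° − arctan(0.161/2.8) ≈ -93.29°
PM = 180° + (-93.29°) = 86.71°

87°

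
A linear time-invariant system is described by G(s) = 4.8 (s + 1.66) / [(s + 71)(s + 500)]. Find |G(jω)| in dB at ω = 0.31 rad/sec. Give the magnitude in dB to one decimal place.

-72.8 dB

|j0.31 + 1.66| = √(0.31² + 1.66²) = 1.689
|j0.31 + 71| = √(0.31² + 71²) = 71
|j0.31 + 500| = √(0.31² + 500²) = 500
|G(j0.31)| = 4.8 × 1.689 / (71 × 500) = 0.00022833
20 log₁₀(0.00022833) = -72.83 dB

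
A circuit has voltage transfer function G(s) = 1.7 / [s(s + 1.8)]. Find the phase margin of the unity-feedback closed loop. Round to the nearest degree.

65°

Gain crossover: |G(jω)| = 1 at ω ≈ 0.853 rad/s.
∠G(j0.853) = −90° − arctan(0.853/1.8) ≈ -115.37°
PM = 180° + (-115.37°) = 64.63°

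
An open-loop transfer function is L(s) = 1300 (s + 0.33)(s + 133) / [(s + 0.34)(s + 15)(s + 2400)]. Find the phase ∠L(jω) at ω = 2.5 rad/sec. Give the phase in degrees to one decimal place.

-8.2 deg

∠(j2.5 + 0.33) = arctan(2.5/0.33) = 82.48°
∠(j2.5 + 133) = arctan(2.5/133) = 1.08°
∠(j2.5 + 0.34) = arctan(2.5/0.34) = 82.26°
∠(j2.5 + 15) = arctan(2.5/15) = 9.46°
∠(j2.5 + 2400) = arctan(2.5/2400) = 0.06°
∠L(j2.5) = 82.48° + 1.08° − (82.26° + 9.46° + 0.06°) = -8.22°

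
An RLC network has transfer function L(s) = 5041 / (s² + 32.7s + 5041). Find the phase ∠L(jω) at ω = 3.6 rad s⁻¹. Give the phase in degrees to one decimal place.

∠[(j3.6)² + 32.7(j3.6) + 5041] = ∠[5028 + j117.72] = 1.34°
∠L(j3.6) = −1.34° = -1.34°

-1.3°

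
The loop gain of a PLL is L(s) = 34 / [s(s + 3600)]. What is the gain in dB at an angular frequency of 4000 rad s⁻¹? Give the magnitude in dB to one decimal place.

|j4000 + 3600| = √(4000² + 3600²) = 5381
|j4000| = 4000
|L(j4000)| = 34 / (5381 × 4000) = 1.5795e-06
20 log₁₀(1.5795e-06) = -116.03 dB

-116.0 dB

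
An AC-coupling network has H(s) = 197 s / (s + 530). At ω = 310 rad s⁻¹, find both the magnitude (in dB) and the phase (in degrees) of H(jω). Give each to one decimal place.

|H| = 40.0 dB, ∠H = 59.7°

|j310| = 310
|j310 + 530| = √(310² + 530²) = 614
|H(j310)| = 197 × 310 / 614 = 99.462
20 log₁₀(99.462) = 39.95 dB
∠(j310) = 90.00°
∠(j310 + 530) = arctan(310/530) = 30.32°
∠H(j310) = 90.00° − 30.32° = 59.68°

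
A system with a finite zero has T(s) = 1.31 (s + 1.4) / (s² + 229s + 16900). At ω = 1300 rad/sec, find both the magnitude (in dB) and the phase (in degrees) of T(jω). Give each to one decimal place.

|T| = -60.0 dB, ∠T = -80.0°

|j1300 + 1.4| = √(1300² + 1.4²) = 1300
|(j1300)² + 229(j1300) + 16900| = |-1.6731e+06 + j2.977e+05| = 1.699e+06
|T(j1300)| = 1.31 × 1300 / 1.699e+06 = 0.0010021
20 log₁₀(0.0010021) = -59.98 dB
∠(j1300 + 1.4) = arctan(1300/1.4) = 89.94°
∠[(j1300)² + 229(j1300) + 16900] = ∠[-1.6731e+06 + j2.977e+05] = 169.91°
∠T(j1300) = 89.94° − 169.91° = -79.97°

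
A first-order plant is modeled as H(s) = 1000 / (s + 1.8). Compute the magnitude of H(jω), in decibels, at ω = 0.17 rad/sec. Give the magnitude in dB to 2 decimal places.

54.86 dB

|j0.17 + 1.8| = √(0.17² + 1.8²) = 1.808
|H(j0.17)| = 1000 / 1.808 = 553.09
20 log₁₀(553.09) = 54.856 dB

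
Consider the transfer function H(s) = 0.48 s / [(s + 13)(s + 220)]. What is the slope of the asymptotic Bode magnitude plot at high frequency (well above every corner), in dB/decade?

With 1 zero and 2 poles, the high-frequency asymptotic slope is 20 × (1 − 2) = -20 dB/decade.

-20 dB/decade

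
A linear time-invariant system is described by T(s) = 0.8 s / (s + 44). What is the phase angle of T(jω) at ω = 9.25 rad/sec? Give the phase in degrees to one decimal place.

78.1°

∠(j9.25) = 90.00°
∠(j9.25 + 44) = arctan(9.25/44) = 11.87°
∠T(j9.25) = 90.00° − 11.87° = 78.13°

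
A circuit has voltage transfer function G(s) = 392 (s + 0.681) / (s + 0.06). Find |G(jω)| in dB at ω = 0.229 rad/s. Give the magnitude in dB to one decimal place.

61.5 dB

|j0.229 + 0.681| = √(0.229² + 0.681²) = 0.7185
|j0.229 + 0.06| = √(0.229² + 0.06²) = 0.2367
|G(j0.229)| = 392 × 0.7185 / 0.2367 = 1189.7
20 log₁₀(1189.7) = 61.51 dB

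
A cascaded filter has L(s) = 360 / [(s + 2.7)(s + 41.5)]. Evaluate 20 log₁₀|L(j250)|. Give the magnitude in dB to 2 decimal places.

-44.91 dB

|j250 + 2.7| = √(250² + 2.7²) = 250
|j250 + 41.5| = √(250² + 41.5²) = 253.4
|L(j250)| = 360 / (250 × 253.4) = 0.0056819
20 log₁₀(0.0056819) = -44.910 dB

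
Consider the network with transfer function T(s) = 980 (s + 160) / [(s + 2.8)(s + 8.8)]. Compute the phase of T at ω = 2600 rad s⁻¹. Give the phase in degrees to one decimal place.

∠(j2600 + 160) = arctan(2600/160) = 86.48°
∠(j2600 + 2.8) = arctan(2600/2.8) = 89.94°
∠(j2600 + 8.8) = arctan(2600/8.8) = 89.81°
∠T(j2600) = 86.48° − (89.94° + 89.81°) = -93.27°

-93.3 deg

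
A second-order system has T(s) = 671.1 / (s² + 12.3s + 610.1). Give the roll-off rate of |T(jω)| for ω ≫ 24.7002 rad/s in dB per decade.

With 0 zeros and 2 poles, the high-frequency asymptotic slope is 20 × (0 − 2) = -40 dB/decade.

-40 dB/decade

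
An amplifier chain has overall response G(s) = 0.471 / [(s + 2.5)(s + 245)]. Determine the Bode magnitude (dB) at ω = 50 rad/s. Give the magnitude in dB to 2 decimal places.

-88.49 dB

|j50 + 2.5| = √(50² + 2.5²) = 50.06
|j50 + 245| = √(50² + 245²) = 250
|G(j50)| = 0.471 / (50.06 × 250) = 3.7625e-05
20 log₁₀(3.7625e-05) = -88.490 dB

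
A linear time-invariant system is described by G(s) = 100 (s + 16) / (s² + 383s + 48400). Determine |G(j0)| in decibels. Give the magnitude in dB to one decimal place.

-29.6 dB

G(0) = 100 × 16 / 48400 = 0.033058
20 log₁₀(0.033058) = -29.61 dB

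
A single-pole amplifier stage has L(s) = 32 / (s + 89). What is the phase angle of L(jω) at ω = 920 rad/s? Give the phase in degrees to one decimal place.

-84.5°

∠(j920 + 89) = arctan(920/89) = 84.47°
∠L(j920) = −84.47° = -84.47°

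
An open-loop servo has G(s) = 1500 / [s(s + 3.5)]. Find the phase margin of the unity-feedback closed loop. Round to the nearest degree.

Gain crossover: |G(jω)| = 1 at ω ≈ 38.7 rad/s.
∠G(j38.7) = −90° − arctan(38.7/3.5) ≈ -174.83°
PM = 180° + (-174.83°) = 5.17°

5°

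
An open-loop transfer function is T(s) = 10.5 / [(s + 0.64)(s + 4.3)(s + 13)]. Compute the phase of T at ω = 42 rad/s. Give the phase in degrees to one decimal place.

∠(j42 + 0.64) = arctan(42/0.64) = 89.13°
∠(j42 + 4.3) = arctan(42/4.3) = 84.15°
∠(j42 + 13) = arctan(42/13) = 72.80°
∠T(j42) = − (89.13° + 84.15° + 72.80°) = -246.08°

-246.1°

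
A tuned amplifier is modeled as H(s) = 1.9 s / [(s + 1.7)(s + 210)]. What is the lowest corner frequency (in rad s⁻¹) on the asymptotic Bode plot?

1.7 rad s⁻¹

Break frequencies occur at each pole and zero magnitude: 1.7 rad s⁻¹, 210 rad s⁻¹.
The lowest is 1.7 rad s⁻¹.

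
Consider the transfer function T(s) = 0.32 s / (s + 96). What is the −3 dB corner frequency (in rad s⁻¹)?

96 rad s⁻¹

For a single-pole high-pass, the −3 dB point is at the pole: ω = 96 rad s⁻¹.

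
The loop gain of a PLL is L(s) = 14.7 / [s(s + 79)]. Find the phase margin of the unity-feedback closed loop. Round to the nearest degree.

Gain crossover: |L(jω)| = 1 at ω ≈ 0.186 rad/sec.
∠L(j0.186) = −90° − arctan(0.186/79) ≈ -90.13°
PM = 180° + (-90.13°) = 89.87°

90°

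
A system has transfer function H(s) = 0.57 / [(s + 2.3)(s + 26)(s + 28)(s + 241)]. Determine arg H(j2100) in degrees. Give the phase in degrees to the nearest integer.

-352 deg

∠(j2100 + 2.3) = arctan(2100/2.3) = 89.94°
∠(j2100 + 26) = arctan(2100/26) = 89.29°
∠(j2100 + 28) = arctan(2100/28) = 89.24°
∠(j2100 + 241) = arctan(2100/241) = 83.45°
∠H(j2100) = − (89.94° + 89.29° + 89.24° + 83.45°) = -351.92°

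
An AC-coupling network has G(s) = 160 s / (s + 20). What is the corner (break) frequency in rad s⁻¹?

The single real pole at s = −20 gives a corner at ω = 20 rad s⁻¹.

20 rad s⁻¹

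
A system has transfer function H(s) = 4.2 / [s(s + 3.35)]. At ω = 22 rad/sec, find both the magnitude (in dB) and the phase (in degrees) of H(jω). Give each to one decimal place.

|j22 + 3.35| = √(22² + 3.35²) = 22.25
|j22| = 22
|H(j22)| = 4.2 / (22.25 × 22) = 0.0085788
20 log₁₀(0.0085788) = -41.33 dB
∠(j22 + 3.35) = arctan(22/3.35) = 81.34°
∠(j22) = 90.00°
∠H(j22) = − (81.34° + 90.00°) = -171.34°

|H| = -41.3 dB, ∠H = -171.3 deg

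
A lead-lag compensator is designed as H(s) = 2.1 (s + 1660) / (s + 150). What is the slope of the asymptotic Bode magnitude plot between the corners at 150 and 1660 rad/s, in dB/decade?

-20 dB/decade

In this band the factors already past their corner are: pole at 150; net slope = -20 dB/decade.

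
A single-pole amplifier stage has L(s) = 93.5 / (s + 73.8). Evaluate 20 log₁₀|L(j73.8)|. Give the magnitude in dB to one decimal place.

|j73.8 + 73.8| = √(73.8² + 73.8²) = 104.4
|L(j73.8)| = 93.5 / 104.4 = 0.89586
20 log₁₀(0.89586) = -0.96 dB

-1.0 dB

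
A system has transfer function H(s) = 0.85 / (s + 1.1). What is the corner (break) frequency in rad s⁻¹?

1.1 rad s⁻¹

The single real pole at s = −1.1 gives a corner at ω = 1.1 rad s⁻¹.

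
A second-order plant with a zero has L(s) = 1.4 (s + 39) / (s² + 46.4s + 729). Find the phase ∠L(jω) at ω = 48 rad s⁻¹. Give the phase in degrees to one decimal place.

∠(j48 + 39) = arctan(48/39) = 50.91°
∠[(j48)² + 46.4(j48) + 729] = ∠[-1575 + j2227.2] = 125.27°
∠L(j48) = 50.91° − 125.27° = -74.36°

-74.4 deg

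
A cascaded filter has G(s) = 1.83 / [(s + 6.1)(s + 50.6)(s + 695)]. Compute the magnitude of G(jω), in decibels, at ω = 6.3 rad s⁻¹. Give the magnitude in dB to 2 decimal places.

|j6.3 + 6.1| = √(6.3² + 6.1²) = 8.769
|j6.3 + 50.6| = √(6.3² + 50.6²) = 50.99
|j6.3 + 695| = √(6.3² + 695²) = 695
|G(j6.3)| = 1.83 / (8.769 × 50.99 × 695) = 5.8884e-06
20 log₁₀(5.8884e-06) = -104.600 dB

-104.60 dB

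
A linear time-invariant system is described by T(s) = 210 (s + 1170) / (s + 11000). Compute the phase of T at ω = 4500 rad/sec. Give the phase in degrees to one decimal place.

53.2°

∠(j4500 + 1170) = arctan(4500/1170) = 75.43°
∠(j4500 + 11000) = arctan(4500/11000) = 22.25°
∠T(j4500) = 75.43° − 22.25° = 53.18°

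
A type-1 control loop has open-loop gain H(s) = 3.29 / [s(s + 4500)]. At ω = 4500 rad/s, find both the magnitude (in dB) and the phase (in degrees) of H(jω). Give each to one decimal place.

|H| = -138.8 dB, ∠H = -135.0°

|j4500 + 4500| = √(4500² + 4500²) = 6364
|j4500| = 4500
|H(j4500)| = 3.29 / (6364 × 4500) = 1.1488e-07
20 log₁₀(1.1488e-07) = -138.79 dB
∠(j4500 + 4500) = arctan(4500/4500) = 45.00°
∠(j4500) = 90.00°
∠H(j4500) = − (45.00° + 90.00°) = -135.00°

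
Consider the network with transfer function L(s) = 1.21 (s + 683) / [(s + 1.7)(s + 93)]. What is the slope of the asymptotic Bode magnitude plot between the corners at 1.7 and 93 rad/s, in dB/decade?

In this band the factors already past their corner are: pole at 1.7; net slope = -20 dB/decade.

-20 dB/decade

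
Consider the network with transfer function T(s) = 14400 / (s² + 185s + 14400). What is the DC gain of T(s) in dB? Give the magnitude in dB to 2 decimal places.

0.00 dB

T(0) = 14400 / 14400 = 1
20 log₁₀(1) = 0.000 dB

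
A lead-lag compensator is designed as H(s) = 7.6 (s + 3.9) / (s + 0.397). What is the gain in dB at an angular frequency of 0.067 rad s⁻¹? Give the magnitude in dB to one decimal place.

|j0.067 + 3.9| = √(0.067² + 3.9²) = 3.901
|j0.067 + 0.397| = √(0.067² + 0.397²) = 0.4026
|H(j0.067)| = 7.6 × 3.901 / 0.4026 = 73.63
20 log₁₀(73.63) = 37.34 dB

37.3 dB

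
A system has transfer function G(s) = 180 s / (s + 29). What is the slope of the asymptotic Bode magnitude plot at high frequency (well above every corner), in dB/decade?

0 dB/decade

With 1 zero and 1 pole, the high-frequency asymptotic slope is 20 × (1 − 1) = 0 dB/decade.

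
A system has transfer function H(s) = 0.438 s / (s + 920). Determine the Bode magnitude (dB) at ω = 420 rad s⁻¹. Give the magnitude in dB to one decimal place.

-14.8 dB

|j420| = 420
|j420 + 920| = √(420² + 920²) = 1011
|H(j420)| = 0.438 × 420 / 1011 = 0.1819
20 log₁₀(0.1819) = -14.80 dB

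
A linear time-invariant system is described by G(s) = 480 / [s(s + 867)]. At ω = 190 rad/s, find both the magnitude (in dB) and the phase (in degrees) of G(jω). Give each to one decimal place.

|G| = -50.9 dB, ∠G = -102.4 deg

|j190 + 867| = √(190² + 867²) = 887.6
|j190| = 190
|G(j190)| = 480 / (887.6 × 190) = 0.0028463
20 log₁₀(0.0028463) = -50.91 dB
∠(j190 + 867) = arctan(190/867) = 12.36°
∠(j190) = 90.00°
∠G(j190) = − (12.36° + 90.00°) = -102.36°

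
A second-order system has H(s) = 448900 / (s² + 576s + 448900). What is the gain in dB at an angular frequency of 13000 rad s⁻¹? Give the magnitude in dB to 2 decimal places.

-51.50 dB

|(j13000)² + 576(j13000) + 448900| = |-1.6855e+08 + j7.488e+06| = 1.687e+08
|H(j13000)| = 448900 / 1.687e+08 = 0.0026607
20 log₁₀(0.0026607) = -51.500 dB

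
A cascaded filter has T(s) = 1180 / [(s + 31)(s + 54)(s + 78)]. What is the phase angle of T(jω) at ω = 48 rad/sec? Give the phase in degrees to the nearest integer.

-130°

∠(j48 + 31) = arctan(48/31) = 57.14°
∠(j48 + 54) = arctan(48/54) = 41.63°
∠(j48 + 78) = arctan(48/78) = 31.61°
∠T(j48) = − (57.14° + 41.63° + 31.61°) = -130.39°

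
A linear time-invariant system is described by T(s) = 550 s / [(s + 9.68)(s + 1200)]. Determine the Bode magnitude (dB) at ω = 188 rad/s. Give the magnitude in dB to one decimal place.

|j188| = 188
|j188 + 9.68| = √(188² + 9.68²) = 188.2
|j188 + 1200| = √(188² + 1200²) = 1215
|T(j188)| = 550 × 188 / (188.2 × 1215) = 0.45221
20 log₁₀(0.45221) = -6.89 dB

-6.9 dB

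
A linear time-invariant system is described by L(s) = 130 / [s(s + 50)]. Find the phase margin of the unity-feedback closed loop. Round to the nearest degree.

Gain crossover: |L(jω)| = 1 at ω ≈ 2.6 rad/sec.
∠L(j2.6) = −90° − arctan(2.6/50) ≈ -92.97°
PM = 180° + (-92.97°) = 87.03°

87°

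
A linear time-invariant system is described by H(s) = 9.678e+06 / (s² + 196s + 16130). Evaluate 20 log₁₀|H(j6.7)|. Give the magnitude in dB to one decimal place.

|(j6.7)² + 196(j6.7) + 16130| = |16085 + j1313.2| = 1.614e+04
|H(j6.7)| = 9.678e+06 / 1.614e+04 = 599.68
20 log₁₀(599.68) = 55.56 dB

55.6 dB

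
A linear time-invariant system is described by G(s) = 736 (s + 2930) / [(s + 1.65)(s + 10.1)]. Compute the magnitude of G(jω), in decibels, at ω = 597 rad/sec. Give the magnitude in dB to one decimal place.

|j597 + 2930| = √(597² + 2930²) = 2990
|j597 + 1.65| = √(597² + 1.65²) = 597
|j597 + 10.1| = √(597² + 10.1²) = 597.1
|G(j597)| = 736 × 2990 / (597 × 597.1) = 6.174
20 log₁₀(6.174) = 15.81 dB

15.8 dB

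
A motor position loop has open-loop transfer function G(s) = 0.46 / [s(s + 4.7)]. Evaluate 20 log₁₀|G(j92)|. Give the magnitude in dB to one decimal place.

-85.3 dB

|j92 + 4.7| = √(92² + 4.7²) = 92.12
|j92| = 92
|G(j92)| = 0.46 / (92.12 × 92) = 5.4277e-05
20 log₁₀(5.4277e-05) = -85.31 dB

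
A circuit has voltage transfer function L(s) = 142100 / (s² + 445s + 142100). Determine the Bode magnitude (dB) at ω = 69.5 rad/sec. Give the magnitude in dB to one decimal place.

0.1 dB

|(j69.5)² + 445(j69.5) + 142100| = |1.3727e+05 + j30928| = 1.407e+05
|L(j69.5)| = 142100 / 1.407e+05 = 1.0099
20 log₁₀(1.0099) = 0.09 dB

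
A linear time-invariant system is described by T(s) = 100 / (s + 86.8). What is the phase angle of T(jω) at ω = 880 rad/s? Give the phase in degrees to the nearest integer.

∠(j880 + 86.8) = arctan(880/86.8) = 84.37°
∠T(j880) = −84.37° = -84.37°

-84 deg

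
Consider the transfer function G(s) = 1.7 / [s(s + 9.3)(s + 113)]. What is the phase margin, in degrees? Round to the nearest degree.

Gain crossover: |G(jω)| = 1 at ω ≈ 0.00162 rad s⁻¹.
∠G(j0.00162) = −90° − arctan(0.00162/9.3) − arctan(0.00162/113) ≈ -90.01°
PM = 180° + (-90.01°) = 89.99°

90°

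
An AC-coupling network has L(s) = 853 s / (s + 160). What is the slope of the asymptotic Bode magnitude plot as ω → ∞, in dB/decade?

0 dB/decade

With 1 zero and 1 pole, the high-frequency asymptotic slope is 20 × (1 − 1) = 0 dB/decade.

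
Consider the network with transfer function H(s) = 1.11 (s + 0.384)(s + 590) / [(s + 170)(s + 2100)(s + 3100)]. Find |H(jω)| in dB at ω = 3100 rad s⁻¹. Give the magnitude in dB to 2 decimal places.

-73.43 dB

|j3100 + 0.384| = √(3100² + 0.384²) = 3100
|j3100 + 590| = √(3100² + 590²) = 3156
|j3100 + 170| = √(3100² + 170²) = 3105
|j3100 + 2100| = √(3100² + 2100²) = 3744
|j3100 + 3100| = √(3100² + 3100²) = 4384
|H(j3100)| = 1.11 × 3100 × 3156 / (3105 × 3744 × 4384) = 0.00021306
20 log₁₀(0.00021306) = -73.430 dB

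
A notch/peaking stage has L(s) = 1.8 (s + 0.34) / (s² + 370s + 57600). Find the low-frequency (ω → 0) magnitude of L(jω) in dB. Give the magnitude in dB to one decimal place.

L(0) = 1.8 × 0.34 / 57600 = 1.0625e-05
20 log₁₀(1.0625e-05) = -99.47 dB

-99.5 dB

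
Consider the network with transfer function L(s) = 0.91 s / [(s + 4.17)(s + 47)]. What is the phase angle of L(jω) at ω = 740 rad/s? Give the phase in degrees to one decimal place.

∠(j740) = 90.00°
∠(j740 + 4.17) = arctan(740/4.17) = 89.68°
∠(j740 + 47) = arctan(740/47) = 86.37°
∠L(j740) = 90.00° − (89.68° + 86.37°) = -86.04°

-86.0°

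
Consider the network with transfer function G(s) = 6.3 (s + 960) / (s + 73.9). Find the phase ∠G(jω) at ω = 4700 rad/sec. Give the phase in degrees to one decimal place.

-10.6 deg

∠(j4700 + 960) = arctan(4700/960) = 78.46°
∠(j4700 + 73.9) = arctan(4700/73.9) = 89.10°
∠G(j4700) = 78.46° − 89.10° = -10.64°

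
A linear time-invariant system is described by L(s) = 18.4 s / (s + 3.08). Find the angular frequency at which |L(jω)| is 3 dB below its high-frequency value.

For a single-pole high-pass, the −3 dB point is at the pole: ω = 3.08 rad/s.

3.08 rad/s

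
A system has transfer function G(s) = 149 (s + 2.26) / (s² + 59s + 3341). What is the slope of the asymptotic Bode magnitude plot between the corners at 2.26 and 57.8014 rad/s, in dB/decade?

In this band the factors already past their corner are: zero at 2.26; net slope = 20 dB/decade.

20 dB/decade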